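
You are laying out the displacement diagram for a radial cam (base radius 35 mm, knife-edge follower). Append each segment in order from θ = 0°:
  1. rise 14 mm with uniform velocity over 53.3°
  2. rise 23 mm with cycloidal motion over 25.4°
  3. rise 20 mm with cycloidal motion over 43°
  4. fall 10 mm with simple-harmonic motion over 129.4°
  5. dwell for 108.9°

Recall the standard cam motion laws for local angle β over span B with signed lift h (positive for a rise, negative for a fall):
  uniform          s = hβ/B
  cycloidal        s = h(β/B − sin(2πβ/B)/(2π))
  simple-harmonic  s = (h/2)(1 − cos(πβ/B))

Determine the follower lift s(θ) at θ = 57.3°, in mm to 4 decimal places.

seg 1 [0°–53.3°] uniform, h=14: full span → s += 14 → s = 14.0000
seg 2 [53.3°–78.7°] cycloidal, h=23: θ=57.3° here. β=4, B=25.4. 23·(0.1575 − sin(2π·0.1575)/(2π)) = 0.5628 → s = 14.5628

14.5628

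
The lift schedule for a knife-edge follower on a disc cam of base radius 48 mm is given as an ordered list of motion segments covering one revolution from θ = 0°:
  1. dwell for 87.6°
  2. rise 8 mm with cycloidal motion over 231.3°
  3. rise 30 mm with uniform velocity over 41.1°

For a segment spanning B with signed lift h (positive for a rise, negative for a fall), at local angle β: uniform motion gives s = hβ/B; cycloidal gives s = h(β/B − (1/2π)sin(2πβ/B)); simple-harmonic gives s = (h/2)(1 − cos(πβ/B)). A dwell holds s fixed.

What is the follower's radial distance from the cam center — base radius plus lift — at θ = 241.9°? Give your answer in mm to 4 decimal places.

seg 1 [0°–87.6°] dwell: s stays 0.0000
seg 2 [87.6°–318.9°] cycloidal, h=8: θ=241.9° here. β=154.3, B=231.3. 8·(0.6671 − sin(2π·0.6671)/(2π)) = 6.4412 → s = 6.4412
radial distance = base radius + s = 48 + 6.4412 = 54.4412

54.4412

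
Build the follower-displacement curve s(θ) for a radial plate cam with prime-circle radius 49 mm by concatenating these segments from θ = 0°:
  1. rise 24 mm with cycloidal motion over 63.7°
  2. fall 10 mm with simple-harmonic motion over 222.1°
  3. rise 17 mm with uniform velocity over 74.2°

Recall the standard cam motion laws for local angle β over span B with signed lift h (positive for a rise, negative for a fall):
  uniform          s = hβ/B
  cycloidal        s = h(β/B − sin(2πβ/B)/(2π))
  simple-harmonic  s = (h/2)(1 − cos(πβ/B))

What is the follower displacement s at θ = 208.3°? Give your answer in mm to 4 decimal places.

seg 1 [0°–63.7°] cycloidal, h=24: full span → s += 24 → s = 24.0000
seg 2 [63.7°–285.8°] simple-harmonic, h=-10: θ=208.3° here. β=144.6, B=222.1. -10/2·(1 − cos(π·0.6511)) = -7.2847 → s = 16.7153

16.7153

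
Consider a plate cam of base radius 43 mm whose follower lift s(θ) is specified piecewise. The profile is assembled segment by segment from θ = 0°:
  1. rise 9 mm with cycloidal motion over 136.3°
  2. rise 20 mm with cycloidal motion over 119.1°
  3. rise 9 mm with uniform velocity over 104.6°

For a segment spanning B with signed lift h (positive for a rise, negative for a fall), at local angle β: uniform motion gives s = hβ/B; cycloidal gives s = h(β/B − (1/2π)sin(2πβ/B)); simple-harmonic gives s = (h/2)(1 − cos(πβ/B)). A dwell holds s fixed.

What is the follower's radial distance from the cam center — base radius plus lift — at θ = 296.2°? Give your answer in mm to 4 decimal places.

seg 1 [0°–136.3°] cycloidal, h=9: full span → s += 9 → s = 9.0000
seg 2 [136.3°–255.4°] cycloidal, h=20: full span → s += 20 → s = 29.0000
seg 3 [255.4°–360°] uniform, h=9: θ=296.2° here. β=40.8, B=104.6. 9·40.8/104.6 = 3.5105 → s = 32.5105
radial distance = base radius + s = 43 + 32.5105 = 75.5105

75.5105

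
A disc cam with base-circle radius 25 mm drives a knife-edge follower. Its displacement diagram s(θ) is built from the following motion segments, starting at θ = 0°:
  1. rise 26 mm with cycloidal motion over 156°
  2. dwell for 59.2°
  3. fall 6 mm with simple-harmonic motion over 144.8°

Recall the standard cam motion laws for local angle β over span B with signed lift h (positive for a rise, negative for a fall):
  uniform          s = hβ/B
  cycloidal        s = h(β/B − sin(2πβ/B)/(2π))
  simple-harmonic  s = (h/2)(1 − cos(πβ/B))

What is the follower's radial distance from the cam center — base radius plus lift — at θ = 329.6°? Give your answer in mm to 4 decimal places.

seg 1 [0°–156°] cycloidal, h=26: full span → s += 26 → s = 26.0000
seg 2 [156°–215.2°] dwell: s stays 26.0000
seg 3 [215.2°–360°] simple-harmonic, h=-6: θ=329.6° here. β=114.4, B=144.8. -6/2·(1 − cos(π·0.7901)) = -5.3708 → s = 20.6292
radial distance = base radius + s = 25 + 20.6292 = 45.6292

45.6292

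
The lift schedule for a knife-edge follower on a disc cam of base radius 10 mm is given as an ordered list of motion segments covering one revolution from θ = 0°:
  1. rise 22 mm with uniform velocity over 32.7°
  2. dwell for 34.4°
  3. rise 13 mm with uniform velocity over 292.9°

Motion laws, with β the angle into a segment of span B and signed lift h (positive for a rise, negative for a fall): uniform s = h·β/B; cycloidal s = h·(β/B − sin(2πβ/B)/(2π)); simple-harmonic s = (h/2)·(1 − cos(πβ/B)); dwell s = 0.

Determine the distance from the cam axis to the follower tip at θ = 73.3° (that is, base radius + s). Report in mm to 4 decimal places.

seg 1 [0°–32.7°] uniform, h=22: full span → s += 22 → s = 22.0000
seg 2 [32.7°–67.1°] dwell: s stays 22.0000
seg 3 [67.1°–360°] uniform, h=13: θ=73.3° here. β=6.2, B=292.9. 13·6.2/292.9 = 0.2752 → s = 22.2752
radial distance = base radius + s = 10 + 22.2752 = 32.2752

32.2752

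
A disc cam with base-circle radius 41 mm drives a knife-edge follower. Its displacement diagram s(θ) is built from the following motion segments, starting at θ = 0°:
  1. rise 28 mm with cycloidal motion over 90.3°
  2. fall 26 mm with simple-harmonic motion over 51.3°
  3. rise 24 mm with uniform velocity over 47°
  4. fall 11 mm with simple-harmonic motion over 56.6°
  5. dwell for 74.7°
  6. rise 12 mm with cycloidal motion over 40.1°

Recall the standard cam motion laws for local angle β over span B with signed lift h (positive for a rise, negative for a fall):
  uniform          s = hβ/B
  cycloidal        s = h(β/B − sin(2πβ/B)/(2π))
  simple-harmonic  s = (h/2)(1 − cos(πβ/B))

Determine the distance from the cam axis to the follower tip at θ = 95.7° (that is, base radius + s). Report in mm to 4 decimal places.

seg 1 [0°–90.3°] cycloidal, h=28: full span → s += 28 → s = 28.0000
seg 2 [90.3°–141.6°] simple-harmonic, h=-26: θ=95.7° here. β=5.4, B=51.3. -26/2·(1 − cos(π·0.1053)) = -0.7044 → s = 27.2956
radial distance = base radius + s = 41 + 27.2956 = 68.2956

68.2956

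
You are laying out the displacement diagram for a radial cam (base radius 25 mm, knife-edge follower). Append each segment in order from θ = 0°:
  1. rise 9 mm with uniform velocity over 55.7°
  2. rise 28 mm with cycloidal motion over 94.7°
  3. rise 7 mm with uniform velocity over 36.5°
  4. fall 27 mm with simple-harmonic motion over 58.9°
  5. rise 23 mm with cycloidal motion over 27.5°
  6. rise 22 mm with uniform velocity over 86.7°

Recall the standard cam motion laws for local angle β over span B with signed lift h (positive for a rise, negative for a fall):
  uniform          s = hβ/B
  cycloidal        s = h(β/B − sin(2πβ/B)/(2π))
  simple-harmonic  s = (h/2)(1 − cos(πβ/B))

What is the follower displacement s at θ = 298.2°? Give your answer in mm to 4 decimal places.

seg 1 [0°–55.7°] uniform, h=9: full span → s += 9 → s = 9.0000
seg 2 [55.7°–150.4°] cycloidal, h=28: full span → s += 28 → s = 37.0000
seg 3 [150.4°–186.9°] uniform, h=7: full span → s += 7 → s = 44.0000
seg 4 [186.9°–245.8°] simple-harmonic, h=-27: full span → s += -27 → s = 17.0000
seg 5 [245.8°–273.3°] cycloidal, h=23: full span → s += 23 → s = 40.0000
seg 6 [273.3°–360°] uniform, h=22: θ=298.2° here. β=24.9, B=86.7. 22·24.9/86.7 = 6.3183 → s = 46.3183

46.3183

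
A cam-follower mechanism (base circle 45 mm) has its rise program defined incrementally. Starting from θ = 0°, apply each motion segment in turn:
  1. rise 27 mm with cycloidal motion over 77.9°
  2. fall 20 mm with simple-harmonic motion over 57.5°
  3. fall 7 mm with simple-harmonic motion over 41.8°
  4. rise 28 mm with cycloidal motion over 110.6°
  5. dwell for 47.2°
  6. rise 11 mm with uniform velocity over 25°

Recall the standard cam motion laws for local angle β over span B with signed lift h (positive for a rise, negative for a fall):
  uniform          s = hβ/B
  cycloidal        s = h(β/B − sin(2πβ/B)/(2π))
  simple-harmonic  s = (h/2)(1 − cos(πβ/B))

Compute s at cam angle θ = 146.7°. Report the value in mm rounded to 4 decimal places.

seg 1 [0°–77.9°] cycloidal, h=27: full span → s += 27 → s = 27.0000
seg 2 [77.9°–135.4°] simple-harmonic, h=-20: full span → s += -20 → s = 7.0000
seg 3 [135.4°–177.2°] simple-harmonic, h=-7: θ=146.7° here. β=11.3, B=41.8. -7/2·(1 − cos(π·0.2703)) = -1.1882 → s = 5.8118

5.8118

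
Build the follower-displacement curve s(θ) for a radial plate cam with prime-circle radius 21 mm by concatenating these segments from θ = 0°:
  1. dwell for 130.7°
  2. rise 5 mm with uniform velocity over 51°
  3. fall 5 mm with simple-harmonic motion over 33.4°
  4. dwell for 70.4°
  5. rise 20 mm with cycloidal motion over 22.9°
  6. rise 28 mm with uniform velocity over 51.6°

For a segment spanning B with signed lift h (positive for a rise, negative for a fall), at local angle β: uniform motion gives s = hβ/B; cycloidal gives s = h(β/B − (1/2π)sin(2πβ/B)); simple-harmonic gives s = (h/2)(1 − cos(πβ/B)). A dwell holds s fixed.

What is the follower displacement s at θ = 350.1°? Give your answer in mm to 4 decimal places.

seg 1 [0°–130.7°] dwell: s stays 0.0000
seg 2 [130.7°–181.7°] uniform, h=5: full span → s += 5 → s = 5.0000
seg 3 [181.7°–215.1°] simple-harmonic, h=-5: full span → s += -5 → s = 0.0000
seg 4 [215.1°–285.5°] dwell: s stays 0.0000
seg 5 [285.5°–308.4°] cycloidal, h=20: full span → s += 20 → s = 20.0000
seg 6 [308.4°–360°] uniform, h=28: θ=350.1° here. β=41.7, B=51.6. 28·41.7/51.6 = 22.6279 → s = 42.6279

42.6279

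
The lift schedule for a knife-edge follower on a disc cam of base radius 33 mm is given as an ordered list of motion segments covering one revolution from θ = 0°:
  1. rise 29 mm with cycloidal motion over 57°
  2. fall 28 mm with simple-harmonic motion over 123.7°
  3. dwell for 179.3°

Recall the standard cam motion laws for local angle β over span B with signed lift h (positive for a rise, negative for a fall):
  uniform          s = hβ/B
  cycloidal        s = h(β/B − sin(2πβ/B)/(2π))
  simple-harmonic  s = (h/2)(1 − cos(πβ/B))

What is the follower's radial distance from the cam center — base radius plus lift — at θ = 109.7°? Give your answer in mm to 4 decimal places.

seg 1 [0°–57°] cycloidal, h=29: full span → s += 29 → s = 29.0000
seg 2 [57°–180.7°] simple-harmonic, h=-28: θ=109.7° here. β=52.7, B=123.7. -28/2·(1 − cos(π·0.4260)) = -10.7759 → s = 18.2241
radial distance = base radius + s = 33 + 18.2241 = 51.2241

51.2241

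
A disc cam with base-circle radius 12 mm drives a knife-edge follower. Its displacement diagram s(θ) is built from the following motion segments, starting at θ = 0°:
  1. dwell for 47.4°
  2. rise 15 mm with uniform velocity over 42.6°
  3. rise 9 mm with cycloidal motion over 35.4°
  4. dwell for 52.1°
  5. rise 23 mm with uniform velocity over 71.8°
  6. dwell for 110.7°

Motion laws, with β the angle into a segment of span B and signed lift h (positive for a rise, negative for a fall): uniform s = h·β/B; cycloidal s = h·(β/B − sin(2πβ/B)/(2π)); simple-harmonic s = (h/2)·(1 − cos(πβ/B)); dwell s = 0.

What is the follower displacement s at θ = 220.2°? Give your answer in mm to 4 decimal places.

seg 1 [0°–47.4°] dwell: s stays 0.0000
seg 2 [47.4°–90°] uniform, h=15: full span → s += 15 → s = 15.0000
seg 3 [90°–125.4°] cycloidal, h=9: full span → s += 9 → s = 24.0000
seg 4 [125.4°–177.5°] dwell: s stays 24.0000
seg 5 [177.5°–249.3°] uniform, h=23: θ=220.2° here. β=42.7, B=71.8. 23·42.7/71.8 = 13.6783 → s = 37.6783

37.6783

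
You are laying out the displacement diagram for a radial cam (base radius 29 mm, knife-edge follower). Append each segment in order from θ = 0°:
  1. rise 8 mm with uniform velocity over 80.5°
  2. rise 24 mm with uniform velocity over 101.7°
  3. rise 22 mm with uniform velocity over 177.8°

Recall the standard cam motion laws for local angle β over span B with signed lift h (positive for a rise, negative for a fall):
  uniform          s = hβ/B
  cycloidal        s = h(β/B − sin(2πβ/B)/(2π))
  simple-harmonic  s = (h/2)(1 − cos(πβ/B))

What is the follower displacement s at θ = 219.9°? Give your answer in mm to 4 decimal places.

seg 1 [0°–80.5°] uniform, h=8: full span → s += 8 → s = 8.0000
seg 2 [80.5°–182.2°] uniform, h=24: full span → s += 24 → s = 32.0000
seg 3 [182.2°–360°] uniform, h=22: θ=219.9° here. β=37.7, B=177.8. 22·37.7/177.8 = 4.6648 → s = 36.6648

36.6648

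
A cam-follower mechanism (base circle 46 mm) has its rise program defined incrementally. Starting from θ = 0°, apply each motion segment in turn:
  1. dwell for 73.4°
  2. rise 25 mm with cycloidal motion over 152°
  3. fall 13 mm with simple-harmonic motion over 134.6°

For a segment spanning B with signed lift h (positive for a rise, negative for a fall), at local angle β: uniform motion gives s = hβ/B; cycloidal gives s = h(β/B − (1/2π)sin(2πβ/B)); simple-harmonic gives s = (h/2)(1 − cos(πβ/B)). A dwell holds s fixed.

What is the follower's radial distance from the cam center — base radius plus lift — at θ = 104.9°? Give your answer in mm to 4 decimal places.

seg 1 [0°–73.4°] dwell: s stays 0.0000
seg 2 [73.4°–225.4°] cycloidal, h=25: θ=104.9° here. β=31.5, B=152. 25·(0.2072 − sin(2π·0.2072)/(2π)) = 1.3448 → s = 1.3448
radial distance = base radius + s = 46 + 1.3448 = 47.3448

47.3448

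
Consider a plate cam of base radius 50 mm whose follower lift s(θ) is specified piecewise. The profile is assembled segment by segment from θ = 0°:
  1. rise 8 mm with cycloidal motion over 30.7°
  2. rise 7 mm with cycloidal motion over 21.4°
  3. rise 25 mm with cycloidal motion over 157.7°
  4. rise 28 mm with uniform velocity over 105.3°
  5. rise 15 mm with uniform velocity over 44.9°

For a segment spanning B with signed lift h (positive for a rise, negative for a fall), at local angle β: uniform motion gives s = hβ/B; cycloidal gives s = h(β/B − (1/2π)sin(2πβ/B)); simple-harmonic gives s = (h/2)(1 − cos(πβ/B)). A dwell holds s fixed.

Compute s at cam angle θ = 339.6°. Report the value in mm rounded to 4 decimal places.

seg 1 [0°–30.7°] cycloidal, h=8: full span → s += 8 → s = 8.0000
seg 2 [30.7°–52.1°] cycloidal, h=7: full span → s += 7 → s = 15.0000
seg 3 [52.1°–209.8°] cycloidal, h=25: full span → s += 25 → s = 40.0000
seg 4 [209.8°–315.1°] uniform, h=28: full span → s += 28 → s = 68.0000
seg 5 [315.1°–360°] uniform, h=15: θ=339.6° here. β=24.5, B=44.9. 15·24.5/44.9 = 8.1849 → s = 76.1849

76.1849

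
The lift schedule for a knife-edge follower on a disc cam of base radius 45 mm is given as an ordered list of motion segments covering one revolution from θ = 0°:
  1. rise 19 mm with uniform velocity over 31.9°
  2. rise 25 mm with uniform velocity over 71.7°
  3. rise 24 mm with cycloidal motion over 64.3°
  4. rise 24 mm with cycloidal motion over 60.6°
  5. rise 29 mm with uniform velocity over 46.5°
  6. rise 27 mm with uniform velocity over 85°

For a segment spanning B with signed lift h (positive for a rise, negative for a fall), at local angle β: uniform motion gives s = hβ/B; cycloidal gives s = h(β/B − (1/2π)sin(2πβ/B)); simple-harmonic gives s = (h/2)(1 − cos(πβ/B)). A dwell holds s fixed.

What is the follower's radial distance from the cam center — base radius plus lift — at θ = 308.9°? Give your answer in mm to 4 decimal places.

seg 1 [0°–31.9°] uniform, h=19: full span → s += 19 → s = 19.0000
seg 2 [31.9°–103.6°] uniform, h=25: full span → s += 25 → s = 44.0000
seg 3 [103.6°–167.9°] cycloidal, h=24: full span → s += 24 → s = 68.0000
seg 4 [167.9°–228.5°] cycloidal, h=24: full span → s += 24 → s = 92.0000
seg 5 [228.5°–275°] uniform, h=29: full span → s += 29 → s = 121.0000
seg 6 [275°–360°] uniform, h=27: θ=308.9° here. β=33.9, B=85. 27·33.9/85 = 10.7682 → s = 131.7682
radial distance = base radius + s = 45 + 131.7682 = 176.7682

176.7682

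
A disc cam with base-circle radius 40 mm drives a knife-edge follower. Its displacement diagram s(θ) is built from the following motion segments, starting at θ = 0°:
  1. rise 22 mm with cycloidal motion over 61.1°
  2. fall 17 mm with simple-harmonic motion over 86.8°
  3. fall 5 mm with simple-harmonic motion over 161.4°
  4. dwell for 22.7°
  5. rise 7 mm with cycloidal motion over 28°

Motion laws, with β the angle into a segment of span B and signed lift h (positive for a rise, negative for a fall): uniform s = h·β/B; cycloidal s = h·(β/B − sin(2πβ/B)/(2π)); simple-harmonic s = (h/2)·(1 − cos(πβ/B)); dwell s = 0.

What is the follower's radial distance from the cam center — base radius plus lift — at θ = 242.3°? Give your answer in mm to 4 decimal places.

seg 1 [0°–61.1°] cycloidal, h=22: full span → s += 22 → s = 22.0000
seg 2 [61.1°–147.9°] simple-harmonic, h=-17: full span → s += -17 → s = 5.0000
seg 3 [147.9°–309.3°] simple-harmonic, h=-5: θ=242.3° here. β=94.4, B=161.4. -5/2·(1 − cos(π·0.5849)) = -3.1588 → s = 1.8412
radial distance = base radius + s = 40 + 1.8412 = 41.8412

41.8412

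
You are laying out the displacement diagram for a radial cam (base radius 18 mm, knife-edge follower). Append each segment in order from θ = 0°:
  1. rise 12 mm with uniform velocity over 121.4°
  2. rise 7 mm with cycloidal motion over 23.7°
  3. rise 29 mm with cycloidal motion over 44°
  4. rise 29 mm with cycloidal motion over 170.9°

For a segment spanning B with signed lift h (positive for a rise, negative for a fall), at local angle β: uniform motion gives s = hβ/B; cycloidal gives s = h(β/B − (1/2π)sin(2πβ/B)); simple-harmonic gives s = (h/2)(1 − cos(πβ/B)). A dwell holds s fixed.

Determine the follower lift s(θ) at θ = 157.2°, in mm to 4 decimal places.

seg 1 [0°–121.4°] uniform, h=12: full span → s += 12 → s = 12.0000
seg 2 [121.4°–145.1°] cycloidal, h=7: full span → s += 7 → s = 19.0000
seg 3 [145.1°–189.1°] cycloidal, h=29: θ=157.2° here. β=12.1, B=44. 29·(0.2750 − sin(2π·0.2750)/(2π)) = 3.4163 → s = 22.4163

22.4163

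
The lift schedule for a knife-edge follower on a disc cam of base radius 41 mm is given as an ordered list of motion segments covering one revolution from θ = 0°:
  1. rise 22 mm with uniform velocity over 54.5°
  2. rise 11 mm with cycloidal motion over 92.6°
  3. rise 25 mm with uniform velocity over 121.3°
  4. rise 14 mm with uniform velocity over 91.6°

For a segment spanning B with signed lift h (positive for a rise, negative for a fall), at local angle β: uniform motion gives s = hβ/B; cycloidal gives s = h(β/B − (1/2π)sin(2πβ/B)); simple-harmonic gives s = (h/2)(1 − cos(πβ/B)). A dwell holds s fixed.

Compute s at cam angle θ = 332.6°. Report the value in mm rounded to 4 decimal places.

seg 1 [0°–54.5°] uniform, h=22: full span → s += 22 → s = 22.0000
seg 2 [54.5°–147.1°] cycloidal, h=11: full span → s += 11 → s = 33.0000
seg 3 [147.1°–268.4°] uniform, h=25: full span → s += 25 → s = 58.0000
seg 4 [268.4°–360°] uniform, h=14: θ=332.6° here. β=64.2, B=91.6. 14·64.2/91.6 = 9.8122 → s = 67.8122

67.8122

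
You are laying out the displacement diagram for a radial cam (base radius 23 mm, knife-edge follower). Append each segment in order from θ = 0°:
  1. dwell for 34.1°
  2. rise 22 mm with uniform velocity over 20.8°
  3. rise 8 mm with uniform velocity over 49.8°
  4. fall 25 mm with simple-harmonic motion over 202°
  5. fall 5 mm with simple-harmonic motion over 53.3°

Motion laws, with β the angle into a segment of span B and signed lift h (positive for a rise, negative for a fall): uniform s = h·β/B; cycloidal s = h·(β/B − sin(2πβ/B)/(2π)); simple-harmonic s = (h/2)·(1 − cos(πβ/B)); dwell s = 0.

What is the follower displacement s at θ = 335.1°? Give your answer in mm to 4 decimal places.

seg 1 [0°–34.1°] dwell: s stays 0.0000
seg 2 [34.1°–54.9°] uniform, h=22: full span → s += 22 → s = 22.0000
seg 3 [54.9°–104.7°] uniform, h=8: full span → s += 8 → s = 30.0000
seg 4 [104.7°–306.7°] simple-harmonic, h=-25: full span → s += -25 → s = 5.0000
seg 5 [306.7°–360°] simple-harmonic, h=-5: θ=335.1° here. β=28.4, B=53.3. -5/2·(1 − cos(π·0.5328)) = -2.7574 → s = 2.2426

2.2426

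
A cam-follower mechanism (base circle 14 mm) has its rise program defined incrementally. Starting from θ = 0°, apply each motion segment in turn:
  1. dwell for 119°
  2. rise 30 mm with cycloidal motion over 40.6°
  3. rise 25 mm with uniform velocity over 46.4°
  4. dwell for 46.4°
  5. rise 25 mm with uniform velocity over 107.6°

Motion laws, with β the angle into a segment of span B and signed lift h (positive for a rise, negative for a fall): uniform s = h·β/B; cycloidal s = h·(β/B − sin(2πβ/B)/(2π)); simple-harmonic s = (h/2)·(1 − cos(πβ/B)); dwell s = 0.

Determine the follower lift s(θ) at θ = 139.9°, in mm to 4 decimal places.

seg 1 [0°–119°] dwell: s stays 0.0000
seg 2 [119°–159.6°] cycloidal, h=30: θ=139.9° here. β=20.9, B=40.6. 30·(0.5148 − sin(2π·0.5148)/(2π)) = 15.8861 → s = 15.8861

15.8861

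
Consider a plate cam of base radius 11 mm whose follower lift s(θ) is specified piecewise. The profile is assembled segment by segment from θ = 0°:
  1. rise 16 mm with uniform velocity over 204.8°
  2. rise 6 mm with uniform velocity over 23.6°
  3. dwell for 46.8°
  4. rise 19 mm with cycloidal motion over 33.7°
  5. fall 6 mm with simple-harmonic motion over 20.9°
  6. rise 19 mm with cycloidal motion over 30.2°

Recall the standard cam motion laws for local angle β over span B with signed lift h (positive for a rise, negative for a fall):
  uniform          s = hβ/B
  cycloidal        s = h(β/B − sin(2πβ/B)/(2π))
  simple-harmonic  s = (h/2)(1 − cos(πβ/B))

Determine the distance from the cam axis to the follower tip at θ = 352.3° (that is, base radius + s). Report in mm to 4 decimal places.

seg 1 [0°–204.8°] uniform, h=16: full span → s += 16 → s = 16.0000
seg 2 [204.8°–228.4°] uniform, h=6: full span → s += 6 → s = 22.0000
seg 3 [228.4°–275.2°] dwell: s stays 22.0000
seg 4 [275.2°–308.9°] cycloidal, h=19: full span → s += 19 → s = 41.0000
seg 5 [308.9°–329.8°] simple-harmonic, h=-6: full span → s += -6 → s = 35.0000
seg 6 [329.8°–360°] cycloidal, h=19: θ=352.3° here. β=22.5, B=30.2. 19·(0.7450 − sin(2π·0.7450)/(2π)) = 17.1781 → s = 52.1781
radial distance = base radius + s = 11 + 52.1781 = 63.1781

63.1781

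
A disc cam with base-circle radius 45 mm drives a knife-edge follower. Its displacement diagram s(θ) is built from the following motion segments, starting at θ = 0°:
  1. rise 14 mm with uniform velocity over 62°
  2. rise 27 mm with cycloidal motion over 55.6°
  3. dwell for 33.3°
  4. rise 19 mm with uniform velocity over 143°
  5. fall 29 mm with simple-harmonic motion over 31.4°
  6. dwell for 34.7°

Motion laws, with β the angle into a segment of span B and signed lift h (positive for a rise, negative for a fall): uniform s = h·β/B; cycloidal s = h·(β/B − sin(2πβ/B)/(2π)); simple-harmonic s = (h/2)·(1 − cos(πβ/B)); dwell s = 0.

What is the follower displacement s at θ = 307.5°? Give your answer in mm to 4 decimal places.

seg 1 [0°–62°] uniform, h=14: full span → s += 14 → s = 14.0000
seg 2 [62°–117.6°] cycloidal, h=27: full span → s += 27 → s = 41.0000
seg 3 [117.6°–150.9°] dwell: s stays 41.0000
seg 4 [150.9°–293.9°] uniform, h=19: full span → s += 19 → s = 60.0000
seg 5 [293.9°–325.3°] simple-harmonic, h=-29: θ=307.5° here. β=13.6, B=31.4. -29/2·(1 − cos(π·0.4331)) = -11.4758 → s = 48.5242

48.5242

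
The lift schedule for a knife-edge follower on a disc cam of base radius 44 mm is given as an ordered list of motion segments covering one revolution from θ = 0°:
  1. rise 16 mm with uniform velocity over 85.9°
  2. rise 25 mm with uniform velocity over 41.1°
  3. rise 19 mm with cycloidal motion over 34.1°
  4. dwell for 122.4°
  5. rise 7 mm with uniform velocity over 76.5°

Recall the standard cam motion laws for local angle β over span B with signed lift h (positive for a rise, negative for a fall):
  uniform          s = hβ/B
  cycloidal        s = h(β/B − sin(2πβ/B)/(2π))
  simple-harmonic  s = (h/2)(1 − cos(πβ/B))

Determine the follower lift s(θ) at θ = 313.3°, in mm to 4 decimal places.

seg 1 [0°–85.9°] uniform, h=16: full span → s += 16 → s = 16.0000
seg 2 [85.9°–127°] uniform, h=25: full span → s += 25 → s = 41.0000
seg 3 [127°–161.1°] cycloidal, h=19: full span → s += 19 → s = 60.0000
seg 4 [161.1°–283.5°] dwell: s stays 60.0000
seg 5 [283.5°–360°] uniform, h=7: θ=313.3° here. β=29.8, B=76.5. 7·29.8/76.5 = 2.7268 → s = 62.7268

62.7268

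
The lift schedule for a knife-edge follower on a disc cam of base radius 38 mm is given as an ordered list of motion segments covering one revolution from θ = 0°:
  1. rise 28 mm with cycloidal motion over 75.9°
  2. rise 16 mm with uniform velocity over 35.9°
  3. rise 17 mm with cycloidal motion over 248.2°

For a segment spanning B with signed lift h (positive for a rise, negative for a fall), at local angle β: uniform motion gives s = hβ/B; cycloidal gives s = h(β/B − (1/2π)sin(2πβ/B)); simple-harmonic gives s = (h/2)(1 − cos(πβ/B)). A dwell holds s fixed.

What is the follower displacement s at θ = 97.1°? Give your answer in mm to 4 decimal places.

seg 1 [0°–75.9°] cycloidal, h=28: full span → s += 28 → s = 28.0000
seg 2 [75.9°–111.8°] uniform, h=16: θ=97.1° here. β=21.2, B=35.9. 16·21.2/35.9 = 9.4485 → s = 37.4485

37.4485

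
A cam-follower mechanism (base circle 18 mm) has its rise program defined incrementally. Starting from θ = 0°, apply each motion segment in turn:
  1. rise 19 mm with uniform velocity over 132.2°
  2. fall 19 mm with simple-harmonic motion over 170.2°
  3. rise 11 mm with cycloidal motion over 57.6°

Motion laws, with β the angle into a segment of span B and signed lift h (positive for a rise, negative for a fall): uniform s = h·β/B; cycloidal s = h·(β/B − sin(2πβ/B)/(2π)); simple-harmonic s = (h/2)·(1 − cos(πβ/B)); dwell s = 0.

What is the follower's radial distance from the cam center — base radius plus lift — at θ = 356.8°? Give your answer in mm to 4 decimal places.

seg 1 [0°–132.2°] uniform, h=19: full span → s += 19 → s = 19.0000
seg 2 [132.2°–302.4°] simple-harmonic, h=-19: full span → s += -19 → s = 0.0000
seg 3 [302.4°–360°] cycloidal, h=11: θ=356.8° here. β=54.4, B=57.6. 11·(0.9444 − sin(2π·0.9444)/(2π)) = 10.9877 → s = 10.9877
radial distance = base radius + s = 18 + 10.9877 = 28.9877

28.9877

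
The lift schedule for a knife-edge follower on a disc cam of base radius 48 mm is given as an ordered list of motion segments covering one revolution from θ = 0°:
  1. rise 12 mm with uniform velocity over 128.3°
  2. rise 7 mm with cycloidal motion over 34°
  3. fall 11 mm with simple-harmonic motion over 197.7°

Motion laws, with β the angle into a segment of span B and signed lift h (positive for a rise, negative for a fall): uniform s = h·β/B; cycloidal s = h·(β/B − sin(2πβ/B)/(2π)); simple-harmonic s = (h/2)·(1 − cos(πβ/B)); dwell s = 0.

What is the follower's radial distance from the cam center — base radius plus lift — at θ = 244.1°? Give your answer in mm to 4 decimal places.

seg 1 [0°–128.3°] uniform, h=12: full span → s += 12 → s = 12.0000
seg 2 [128.3°–162.3°] cycloidal, h=7: full span → s += 7 → s = 19.0000
seg 3 [162.3°–360°] simple-harmonic, h=-11: θ=244.1° here. β=81.8, B=197.7. -11/2·(1 − cos(π·0.4138)) = -4.0280 → s = 14.9720
radial distance = base radius + s = 48 + 14.9720 = 62.9720

62.9720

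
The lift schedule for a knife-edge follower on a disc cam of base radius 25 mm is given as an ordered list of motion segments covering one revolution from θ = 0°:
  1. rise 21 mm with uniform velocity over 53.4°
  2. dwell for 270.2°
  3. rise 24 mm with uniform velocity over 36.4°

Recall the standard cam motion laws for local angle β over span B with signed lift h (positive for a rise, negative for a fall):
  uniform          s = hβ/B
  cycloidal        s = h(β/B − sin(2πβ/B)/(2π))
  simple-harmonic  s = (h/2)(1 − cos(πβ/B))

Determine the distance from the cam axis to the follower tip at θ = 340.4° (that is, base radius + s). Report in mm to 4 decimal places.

seg 1 [0°–53.4°] uniform, h=21: full span → s += 21 → s = 21.0000
seg 2 [53.4°–323.6°] dwell: s stays 21.0000
seg 3 [323.6°–360°] uniform, h=24: θ=340.4° here. β=16.8, B=36.4. 24·16.8/36.4 = 11.0769 → s = 32.0769
radial distance = base radius + s = 25 + 32.0769 = 57.0769

57.0769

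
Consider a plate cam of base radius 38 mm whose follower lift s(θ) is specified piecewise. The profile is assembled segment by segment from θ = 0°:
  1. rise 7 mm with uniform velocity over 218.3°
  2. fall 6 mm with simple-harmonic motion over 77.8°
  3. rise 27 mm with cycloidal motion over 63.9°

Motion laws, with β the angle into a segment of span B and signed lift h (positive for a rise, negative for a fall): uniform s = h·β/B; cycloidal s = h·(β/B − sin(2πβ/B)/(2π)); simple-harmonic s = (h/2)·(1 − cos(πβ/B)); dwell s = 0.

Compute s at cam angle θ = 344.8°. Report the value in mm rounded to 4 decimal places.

seg 1 [0°–218.3°] uniform, h=7: full span → s += 7 → s = 7.0000
seg 2 [218.3°–296.1°] simple-harmonic, h=-6: full span → s += -6 → s = 1.0000
seg 3 [296.1°–360°] cycloidal, h=27: θ=344.8° here. β=48.7, B=63.9. 27·(0.7621 − sin(2π·0.7621)/(2π)) = 24.8622 → s = 25.8622

25.8622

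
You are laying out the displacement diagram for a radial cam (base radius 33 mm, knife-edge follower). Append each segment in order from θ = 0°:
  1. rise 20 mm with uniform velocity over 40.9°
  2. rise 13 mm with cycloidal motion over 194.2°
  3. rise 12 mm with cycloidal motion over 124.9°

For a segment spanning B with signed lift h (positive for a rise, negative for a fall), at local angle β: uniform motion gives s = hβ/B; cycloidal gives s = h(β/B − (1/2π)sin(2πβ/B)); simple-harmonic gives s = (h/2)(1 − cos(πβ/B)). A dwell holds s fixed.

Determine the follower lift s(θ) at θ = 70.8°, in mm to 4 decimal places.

seg 1 [0°–40.9°] uniform, h=20: full span → s += 20 → s = 20.0000
seg 2 [40.9°–235.1°] cycloidal, h=13: θ=70.8° here. β=29.9, B=194.2. 13·(0.1540 − sin(2π·0.1540)/(2π)) = 0.2979 → s = 20.2979

20.2979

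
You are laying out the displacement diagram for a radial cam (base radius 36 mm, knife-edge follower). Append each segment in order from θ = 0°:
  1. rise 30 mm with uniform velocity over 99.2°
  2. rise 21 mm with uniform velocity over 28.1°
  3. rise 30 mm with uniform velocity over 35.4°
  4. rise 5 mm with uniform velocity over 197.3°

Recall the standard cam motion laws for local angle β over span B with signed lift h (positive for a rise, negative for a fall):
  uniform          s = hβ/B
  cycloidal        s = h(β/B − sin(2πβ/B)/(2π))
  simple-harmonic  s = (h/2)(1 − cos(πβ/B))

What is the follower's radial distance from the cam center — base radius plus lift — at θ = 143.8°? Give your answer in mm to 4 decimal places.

seg 1 [0°–99.2°] uniform, h=30: full span → s += 30 → s = 30.0000
seg 2 [99.2°–127.3°] uniform, h=21: full span → s += 21 → s = 51.0000
seg 3 [127.3°–162.7°] uniform, h=30: θ=143.8° here. β=16.5, B=35.4. 30·16.5/35.4 = 13.9831 → s = 64.9831
radial distance = base radius + s = 36 + 64.9831 = 100.9831

100.9831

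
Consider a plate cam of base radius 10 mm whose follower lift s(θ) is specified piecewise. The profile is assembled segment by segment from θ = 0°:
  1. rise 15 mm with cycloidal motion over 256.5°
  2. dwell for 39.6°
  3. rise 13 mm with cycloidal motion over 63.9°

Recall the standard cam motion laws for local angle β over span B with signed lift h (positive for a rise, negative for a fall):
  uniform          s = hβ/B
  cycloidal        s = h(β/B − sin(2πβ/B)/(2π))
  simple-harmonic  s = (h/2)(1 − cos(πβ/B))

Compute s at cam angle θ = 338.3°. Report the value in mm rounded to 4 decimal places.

seg 1 [0°–256.5°] cycloidal, h=15: full span → s += 15 → s = 15.0000
seg 2 [256.5°–296.1°] dwell: s stays 15.0000
seg 3 [296.1°–360°] cycloidal, h=13: θ=338.3° here. β=42.2, B=63.9. 13·(0.6604 − sin(2π·0.6604)/(2π)) = 10.3350 → s = 25.3350

25.3350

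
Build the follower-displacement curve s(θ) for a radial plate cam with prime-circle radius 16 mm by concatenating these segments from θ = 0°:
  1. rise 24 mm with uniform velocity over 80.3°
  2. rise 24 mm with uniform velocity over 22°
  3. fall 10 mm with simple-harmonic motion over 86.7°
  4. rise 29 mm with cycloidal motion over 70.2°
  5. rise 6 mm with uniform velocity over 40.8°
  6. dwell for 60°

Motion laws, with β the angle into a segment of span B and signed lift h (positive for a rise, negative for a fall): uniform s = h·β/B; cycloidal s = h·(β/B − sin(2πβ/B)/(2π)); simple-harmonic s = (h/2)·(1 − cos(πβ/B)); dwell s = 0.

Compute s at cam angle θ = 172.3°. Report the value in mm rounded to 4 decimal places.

seg 1 [0°–80.3°] uniform, h=24: full span → s += 24 → s = 24.0000
seg 2 [80.3°–102.3°] uniform, h=24: full span → s += 24 → s = 48.0000
seg 3 [102.3°–189°] simple-harmonic, h=-10: θ=172.3° here. β=70, B=86.7. -10/2·(1 − cos(π·0.8074)) = -9.1121 → s = 38.8879

38.8879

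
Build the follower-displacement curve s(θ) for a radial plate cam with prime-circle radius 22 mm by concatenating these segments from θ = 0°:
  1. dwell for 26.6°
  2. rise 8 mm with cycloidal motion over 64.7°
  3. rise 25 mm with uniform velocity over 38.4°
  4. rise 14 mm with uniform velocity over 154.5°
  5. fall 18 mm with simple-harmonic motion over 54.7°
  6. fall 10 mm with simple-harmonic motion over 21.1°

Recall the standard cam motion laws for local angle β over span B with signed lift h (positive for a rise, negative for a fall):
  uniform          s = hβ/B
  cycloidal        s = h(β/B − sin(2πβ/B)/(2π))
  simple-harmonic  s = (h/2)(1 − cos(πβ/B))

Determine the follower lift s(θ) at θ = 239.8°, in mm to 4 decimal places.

seg 1 [0°–26.6°] dwell: s stays 0.0000
seg 2 [26.6°–91.3°] cycloidal, h=8: full span → s += 8 → s = 8.0000
seg 3 [91.3°–129.7°] uniform, h=25: full span → s += 25 → s = 33.0000
seg 4 [129.7°–284.2°] uniform, h=14: θ=239.8° here. β=110.1, B=154.5. 14·110.1/154.5 = 9.9767 → s = 42.9767

42.9767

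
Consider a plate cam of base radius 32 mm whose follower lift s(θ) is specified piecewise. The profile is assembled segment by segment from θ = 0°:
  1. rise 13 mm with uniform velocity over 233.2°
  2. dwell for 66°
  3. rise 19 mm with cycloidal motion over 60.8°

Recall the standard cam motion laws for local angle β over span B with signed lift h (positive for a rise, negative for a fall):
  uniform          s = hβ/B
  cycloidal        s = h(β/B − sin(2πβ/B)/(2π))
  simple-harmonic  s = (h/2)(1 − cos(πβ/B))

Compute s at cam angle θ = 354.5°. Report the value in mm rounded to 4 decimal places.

seg 1 [0°–233.2°] uniform, h=13: full span → s += 13 → s = 13.0000
seg 2 [233.2°–299.2°] dwell: s stays 13.0000
seg 3 [299.2°–360°] cycloidal, h=19: θ=354.5° here. β=55.3, B=60.8. 19·(0.9095 − sin(2π·0.9095)/(2π)) = 18.9089 → s = 31.9089

31.9089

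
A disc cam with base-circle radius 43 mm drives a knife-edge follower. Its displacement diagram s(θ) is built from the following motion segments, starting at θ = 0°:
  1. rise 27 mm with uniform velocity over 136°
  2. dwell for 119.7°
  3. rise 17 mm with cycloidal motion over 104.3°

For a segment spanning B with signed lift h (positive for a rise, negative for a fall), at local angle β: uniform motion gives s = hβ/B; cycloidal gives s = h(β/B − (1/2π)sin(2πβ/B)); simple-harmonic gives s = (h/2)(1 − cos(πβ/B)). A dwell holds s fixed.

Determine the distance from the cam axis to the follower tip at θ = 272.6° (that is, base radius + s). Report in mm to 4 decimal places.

seg 1 [0°–136°] uniform, h=27: full span → s += 27 → s = 27.0000
seg 2 [136°–255.7°] dwell: s stays 27.0000
seg 3 [255.7°–360°] cycloidal, h=17: θ=272.6° here. β=16.9, B=104.3. 17·(0.1620 − sin(2π·0.1620)/(2π)) = 0.4518 → s = 27.4518
radial distance = base radius + s = 43 + 27.4518 = 70.4518

70.4518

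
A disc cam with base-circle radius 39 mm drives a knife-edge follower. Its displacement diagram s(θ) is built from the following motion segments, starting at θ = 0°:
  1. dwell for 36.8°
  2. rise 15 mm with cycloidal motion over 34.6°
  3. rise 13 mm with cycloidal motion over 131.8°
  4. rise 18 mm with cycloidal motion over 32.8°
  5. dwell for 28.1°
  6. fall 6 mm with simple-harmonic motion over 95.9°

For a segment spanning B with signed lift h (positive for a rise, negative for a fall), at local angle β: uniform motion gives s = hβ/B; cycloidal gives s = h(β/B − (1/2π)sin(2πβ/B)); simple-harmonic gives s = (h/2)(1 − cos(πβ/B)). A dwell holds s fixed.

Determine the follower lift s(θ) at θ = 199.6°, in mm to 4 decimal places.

seg 1 [0°–36.8°] dwell: s stays 0.0000
seg 2 [36.8°–71.4°] cycloidal, h=15: full span → s += 15 → s = 15.0000
seg 3 [71.4°–203.2°] cycloidal, h=13: θ=199.6° here. β=128.2, B=131.8. 13·(0.9727 − sin(2π·0.9727)/(2π)) = 12.9983 → s = 27.9983

27.9983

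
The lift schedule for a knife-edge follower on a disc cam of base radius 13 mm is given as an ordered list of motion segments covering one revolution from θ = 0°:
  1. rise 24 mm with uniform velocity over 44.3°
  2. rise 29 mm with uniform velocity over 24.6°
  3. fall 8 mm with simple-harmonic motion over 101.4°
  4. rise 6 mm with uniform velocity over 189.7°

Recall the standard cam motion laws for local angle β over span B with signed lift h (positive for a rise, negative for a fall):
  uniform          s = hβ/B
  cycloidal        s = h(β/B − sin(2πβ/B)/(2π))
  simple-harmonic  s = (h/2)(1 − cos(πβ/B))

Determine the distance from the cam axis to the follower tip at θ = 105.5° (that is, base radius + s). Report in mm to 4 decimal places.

seg 1 [0°–44.3°] uniform, h=24: full span → s += 24 → s = 24.0000
seg 2 [44.3°–68.9°] uniform, h=29: full span → s += 29 → s = 53.0000
seg 3 [68.9°–170.3°] simple-harmonic, h=-8: θ=105.5° here. β=36.6, B=101.4. -8/2·(1 − cos(π·0.3609)) = -2.3077 → s = 50.6923
radial distance = base radius + s = 13 + 50.6923 = 63.6923

63.6923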